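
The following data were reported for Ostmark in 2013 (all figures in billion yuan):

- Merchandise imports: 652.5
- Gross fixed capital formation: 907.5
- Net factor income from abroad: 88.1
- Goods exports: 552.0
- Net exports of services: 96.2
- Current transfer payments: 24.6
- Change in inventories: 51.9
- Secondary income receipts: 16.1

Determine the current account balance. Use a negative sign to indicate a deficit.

Goods balance = 552.0 - 652.5 = -100.5
Services balance = 96.2
Trade balance (goods + services) = -100.5 + 96.2 = -4.3
Net primary income = 88.1
Net secondary income = 16.1 - 24.6 = -8.5
Current account = -4.3 + 88.1 + (-8.5) = 75.3

75.3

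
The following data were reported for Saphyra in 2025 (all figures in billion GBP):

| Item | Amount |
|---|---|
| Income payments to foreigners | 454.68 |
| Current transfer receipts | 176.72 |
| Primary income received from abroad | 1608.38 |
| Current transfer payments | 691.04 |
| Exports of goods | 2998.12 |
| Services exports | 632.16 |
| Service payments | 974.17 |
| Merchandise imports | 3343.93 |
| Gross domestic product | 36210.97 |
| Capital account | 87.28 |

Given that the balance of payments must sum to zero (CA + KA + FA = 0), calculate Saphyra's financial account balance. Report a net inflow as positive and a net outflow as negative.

Goods balance = 2998.12 - 3343.93 = -345.81
Services balance = 632.16 - 974.17 = -342.01
Trade balance (goods + services) = -345.81 + (-342.01) = -687.82
Net primary income = 1608.38 - 454.68 = 1153.70
Net secondary income = 176.72 - 691.04 = -514.32
Current account = -687.82 + 1153.70 + (-514.32) = -48.44
Financial account = -(-48.44 + 87.28) = -38.84

-38.84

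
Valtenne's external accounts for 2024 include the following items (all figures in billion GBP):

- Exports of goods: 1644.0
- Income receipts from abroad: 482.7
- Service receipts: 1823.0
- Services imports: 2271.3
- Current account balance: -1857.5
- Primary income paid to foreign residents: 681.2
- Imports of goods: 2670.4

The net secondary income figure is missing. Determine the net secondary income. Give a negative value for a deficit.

-184.3

Current account = goods balance + services balance + net primary income + net secondary income
Sum of the known components = -1673.2
Net secondary income = CA - (known components) = -1857.5 - (-1673.2) = -184.3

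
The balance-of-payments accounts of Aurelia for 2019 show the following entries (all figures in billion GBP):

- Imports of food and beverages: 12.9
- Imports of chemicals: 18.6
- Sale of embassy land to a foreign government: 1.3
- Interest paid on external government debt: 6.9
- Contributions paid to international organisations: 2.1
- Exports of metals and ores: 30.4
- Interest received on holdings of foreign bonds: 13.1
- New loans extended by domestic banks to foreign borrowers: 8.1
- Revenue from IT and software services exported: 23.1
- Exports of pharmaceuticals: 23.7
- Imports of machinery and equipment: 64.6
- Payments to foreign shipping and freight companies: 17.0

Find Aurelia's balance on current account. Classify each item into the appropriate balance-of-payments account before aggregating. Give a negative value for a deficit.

-31.8

Goods: 23.7 - 18.6 + 30.4 - 64.6 - 12.9 = -42.0
Services: 23.1 - 17.0 = 6.1
Primary income: -6.9 + 13.1 = 6.2
Secondary income: -2.1
Current account = (-42.0) + 6.1 + 6.2 + (-2.1) = -31.8
(Excluded from the current account — capital account: sale of embassy land to a foreign government 1.3; financial account: new loans extended by domestic banks to foreign borrowers 8.1.)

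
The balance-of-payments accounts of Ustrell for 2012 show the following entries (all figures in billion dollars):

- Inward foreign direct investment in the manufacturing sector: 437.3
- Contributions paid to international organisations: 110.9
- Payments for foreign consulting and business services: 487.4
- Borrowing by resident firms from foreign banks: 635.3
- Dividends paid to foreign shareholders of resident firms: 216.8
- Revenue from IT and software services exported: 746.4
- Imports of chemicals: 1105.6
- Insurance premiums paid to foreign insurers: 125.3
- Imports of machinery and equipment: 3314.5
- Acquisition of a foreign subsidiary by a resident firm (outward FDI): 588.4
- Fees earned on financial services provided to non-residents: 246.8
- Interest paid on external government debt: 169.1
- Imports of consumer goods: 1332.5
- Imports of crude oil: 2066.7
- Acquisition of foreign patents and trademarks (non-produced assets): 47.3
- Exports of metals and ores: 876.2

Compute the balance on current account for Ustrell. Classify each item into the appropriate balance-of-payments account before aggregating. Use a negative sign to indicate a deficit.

Goods: -3314.5 - 1105.6 - 2066.7 + 876.2 - 1332.5 = -6943.1
Services: -125.3 + 246.8 - 487.4 + 746.4 = 380.5
Primary income: -169.1 - 216.8 = -385.9
Secondary income: -110.9
Current account = (-6943.1) + 380.5 + (-385.9) + (-110.9) = -7059.4
(Excluded from the current account — financial account: inward foreign direct investment in the manufacturing sector 437.3, borrowing by resident firms from foreign banks 635.3, acquisition of a foreign subsidiary by a resident firm (outward FDI) 588.4; capital account: acquisition of foreign patents and trademarks (non-produced assets) 47.3.)

-7059.4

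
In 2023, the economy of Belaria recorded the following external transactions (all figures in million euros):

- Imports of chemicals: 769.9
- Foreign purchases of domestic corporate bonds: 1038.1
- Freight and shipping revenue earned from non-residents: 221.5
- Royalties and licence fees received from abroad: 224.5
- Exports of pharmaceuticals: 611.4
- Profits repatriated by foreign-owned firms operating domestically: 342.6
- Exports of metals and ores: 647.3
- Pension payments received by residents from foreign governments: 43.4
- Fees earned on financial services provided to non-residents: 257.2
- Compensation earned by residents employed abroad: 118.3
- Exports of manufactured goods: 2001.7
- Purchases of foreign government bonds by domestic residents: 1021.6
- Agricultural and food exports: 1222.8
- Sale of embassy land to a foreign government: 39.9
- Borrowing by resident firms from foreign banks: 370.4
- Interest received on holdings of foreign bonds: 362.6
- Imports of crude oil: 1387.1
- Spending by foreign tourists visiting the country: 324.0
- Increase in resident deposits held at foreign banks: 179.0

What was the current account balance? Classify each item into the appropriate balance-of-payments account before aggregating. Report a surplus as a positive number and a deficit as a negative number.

Goods: -1387.1 - 769.9 + 611.4 + 1222.8 + 2001.7 + 647.3 = 2326.2
Services: 221.5 + 257.2 + 324.0 + 224.5 = 1027.2
Primary income: -342.6 + 118.3 + 362.6 = 138.3
Secondary income: 43.4
Current account = 2326.2 + 1027.2 + 138.3 + 43.4 = 3535.1
(Excluded from the current account — financial account: foreign purchases of domestic corporate bonds 1038.1, purchases of foreign government bonds by domestic residents 1021.6, borrowing by resident firms from foreign banks 370.4, increase in resident deposits held at foreign banks 179.0; capital account: sale of embassy land to a foreign government 39.9.)

3535.1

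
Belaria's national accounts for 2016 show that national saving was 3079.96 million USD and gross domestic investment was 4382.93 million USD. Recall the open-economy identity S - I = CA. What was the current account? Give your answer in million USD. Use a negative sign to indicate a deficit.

-1302.97

CA = S - I = 3079.96 - 4382.93 = -1302.97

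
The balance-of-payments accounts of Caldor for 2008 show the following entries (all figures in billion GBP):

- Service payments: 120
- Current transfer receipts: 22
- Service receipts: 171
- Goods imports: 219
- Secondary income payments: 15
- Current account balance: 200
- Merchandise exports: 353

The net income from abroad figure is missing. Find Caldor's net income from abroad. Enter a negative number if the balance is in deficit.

Current account = goods balance + services balance + net primary income + net secondary income
Sum of the known components = 192
Net income from abroad = CA - (known components) = 200 - 192 = 8

8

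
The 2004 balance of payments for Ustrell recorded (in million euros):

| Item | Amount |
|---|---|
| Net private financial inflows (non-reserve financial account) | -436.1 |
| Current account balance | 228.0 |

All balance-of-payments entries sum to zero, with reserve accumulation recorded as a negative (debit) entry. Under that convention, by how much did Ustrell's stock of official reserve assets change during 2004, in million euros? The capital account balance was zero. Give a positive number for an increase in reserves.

Official reserve transactions balance = -(228.0 + (-436.1)) = 208.1
An accumulation of reserves is recorded as a debit (negative entry), so the change in the stock of reserves is the negative of that balance.
Change in official reserves = -(208.1) = -208.1

-208.1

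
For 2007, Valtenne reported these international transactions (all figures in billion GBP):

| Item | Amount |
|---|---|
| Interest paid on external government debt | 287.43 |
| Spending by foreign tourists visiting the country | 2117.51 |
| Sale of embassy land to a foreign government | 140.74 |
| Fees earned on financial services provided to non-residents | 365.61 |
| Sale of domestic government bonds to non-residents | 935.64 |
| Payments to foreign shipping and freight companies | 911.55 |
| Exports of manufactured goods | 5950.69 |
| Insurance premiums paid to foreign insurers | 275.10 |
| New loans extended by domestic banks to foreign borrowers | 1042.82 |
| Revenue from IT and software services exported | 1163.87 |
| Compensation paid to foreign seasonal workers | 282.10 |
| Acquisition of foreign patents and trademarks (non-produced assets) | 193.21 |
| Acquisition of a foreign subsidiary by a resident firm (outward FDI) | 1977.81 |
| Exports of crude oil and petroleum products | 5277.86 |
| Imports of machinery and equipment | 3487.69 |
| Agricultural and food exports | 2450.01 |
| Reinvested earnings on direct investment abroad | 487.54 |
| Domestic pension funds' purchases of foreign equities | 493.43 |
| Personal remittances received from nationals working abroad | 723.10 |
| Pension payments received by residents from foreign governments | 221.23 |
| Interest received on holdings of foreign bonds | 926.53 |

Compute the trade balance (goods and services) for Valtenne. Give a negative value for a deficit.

12651.21

Goods: 5950.69 + 2450.01 - 3487.69 + 5277.86 = 10190.87
Services: 1163.87 - 911.55 + 365.61 + 2117.51 - 275.10 = 2460.34
Trade balance = 10190.87 + 2460.34 = 12651.21
(Excluded from the trade balance — primary income: interest paid on external government debt 287.43, compensation paid to foreign seasonal workers 282.10, reinvested earnings on direct investment abroad 487.54, interest received on holdings of foreign bonds 926.53; capital account: sale of embassy land to a foreign government 140.74, acquisition of foreign patents and trademarks (non-produced assets) 193.21; financial account: sale of domestic government bonds to non-residents 935.64, new loans extended by domestic banks to foreign borrowers 1042.82, acquisition of a foreign subsidiary by a resident firm (outward FDI) 1977.81, domestic pension funds' purchases of foreign equities 493.43; secondary income: personal remittances received from nationals working abroad 723.10, pension payments received by residents from foreign governments 221.23.)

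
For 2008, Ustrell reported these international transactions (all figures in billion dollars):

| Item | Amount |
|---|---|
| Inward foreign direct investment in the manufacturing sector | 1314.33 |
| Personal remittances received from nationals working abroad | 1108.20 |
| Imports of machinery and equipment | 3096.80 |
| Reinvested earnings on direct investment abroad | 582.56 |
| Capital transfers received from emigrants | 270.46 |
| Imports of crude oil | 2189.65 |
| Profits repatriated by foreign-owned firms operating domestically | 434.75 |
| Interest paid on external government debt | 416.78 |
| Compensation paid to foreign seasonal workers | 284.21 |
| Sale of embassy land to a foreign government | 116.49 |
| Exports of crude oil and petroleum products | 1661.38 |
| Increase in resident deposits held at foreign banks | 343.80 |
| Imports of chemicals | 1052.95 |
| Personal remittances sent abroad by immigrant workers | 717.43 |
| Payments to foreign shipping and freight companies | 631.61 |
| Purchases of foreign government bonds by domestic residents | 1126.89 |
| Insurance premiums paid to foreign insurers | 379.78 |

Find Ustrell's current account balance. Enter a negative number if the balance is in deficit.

Goods: 1661.38 - 1052.95 - 2189.65 - 3096.80 = -4678.02
Services: -631.61 - 379.78 = -1011.39
Primary income: -416.78 - 434.75 - 284.21 + 582.56 = -553.18
Secondary income: 1108.20 - 717.43 = 390.77
Current account = (-4678.02) + (-1011.39) + (-553.18) + 390.77 = -5851.82
(Excluded from the current account — financial account: inward foreign direct investment in the manufacturing sector 1314.33, increase in resident deposits held at foreign banks 343.80, purchases of foreign government bonds by domestic residents 1126.89; capital account: capital transfers received from emigrants 270.46, sale of embassy land to a foreign government 116.49.)

-5851.82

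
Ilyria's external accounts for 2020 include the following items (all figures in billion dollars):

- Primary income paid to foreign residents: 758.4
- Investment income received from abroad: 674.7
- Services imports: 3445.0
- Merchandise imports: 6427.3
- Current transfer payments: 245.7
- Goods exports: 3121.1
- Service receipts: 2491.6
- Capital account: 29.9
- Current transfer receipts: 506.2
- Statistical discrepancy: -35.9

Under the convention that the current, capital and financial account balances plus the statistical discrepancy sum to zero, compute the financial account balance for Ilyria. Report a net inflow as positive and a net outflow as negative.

4088.8

Goods balance = 3121.1 - 6427.3 = -3306.2
Services balance = 2491.6 - 3445.0 = -953.4
Trade balance (goods + services) = -3306.2 + (-953.4) = -4259.6
Net primary income = 674.7 - 758.4 = -83.7
Net secondary income = 506.2 - 245.7 = 260.5
Current account = -4259.6 + (-83.7) + 260.5 = -4082.8
Financial account = -(-4082.8 + 29.9 + (-35.9)) = 4088.8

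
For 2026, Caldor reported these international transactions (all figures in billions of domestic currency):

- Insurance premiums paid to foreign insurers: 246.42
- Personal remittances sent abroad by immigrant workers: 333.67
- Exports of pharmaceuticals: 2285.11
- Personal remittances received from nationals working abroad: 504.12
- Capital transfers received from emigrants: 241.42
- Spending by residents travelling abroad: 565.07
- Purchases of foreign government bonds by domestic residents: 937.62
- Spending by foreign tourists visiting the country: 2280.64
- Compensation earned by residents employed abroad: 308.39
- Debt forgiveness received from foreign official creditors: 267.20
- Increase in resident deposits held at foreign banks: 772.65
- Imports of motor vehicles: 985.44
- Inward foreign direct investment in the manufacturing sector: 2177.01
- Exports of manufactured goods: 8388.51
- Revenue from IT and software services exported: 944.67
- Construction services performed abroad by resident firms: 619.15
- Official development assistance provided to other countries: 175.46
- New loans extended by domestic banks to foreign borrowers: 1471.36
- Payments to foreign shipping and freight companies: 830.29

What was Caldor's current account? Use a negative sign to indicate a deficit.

12194.24

Goods: -985.44 + 2285.11 + 8388.51 = 9688.18
Services: -565.07 - 246.42 + 944.67 + 2280.64 + 619.15 - 830.29 = 2202.68
Primary income: 308.39
Secondary income: -333.67 + 504.12 - 175.46 = -5.01
Current account = 9688.18 + 2202.68 + 308.39 + (-5.01) = 12194.24
(Excluded from the current account — capital account: capital transfers received from emigrants 241.42, debt forgiveness received from foreign official creditors 267.20; financial account: purchases of foreign government bonds by domestic residents 937.62, increase in resident deposits held at foreign banks 772.65, inward foreign direct investment in the manufacturing sector 2177.01, new loans extended by domestic banks to foreign borrowers 1471.36.)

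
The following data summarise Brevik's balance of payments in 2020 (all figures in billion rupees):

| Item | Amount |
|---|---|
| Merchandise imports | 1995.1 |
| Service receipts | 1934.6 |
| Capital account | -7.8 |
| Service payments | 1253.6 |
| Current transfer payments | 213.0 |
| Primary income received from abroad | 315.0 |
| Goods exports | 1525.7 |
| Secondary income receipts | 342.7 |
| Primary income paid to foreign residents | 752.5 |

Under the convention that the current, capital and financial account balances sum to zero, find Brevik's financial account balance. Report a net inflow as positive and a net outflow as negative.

104.0

Goods balance = 1525.7 - 1995.1 = -469.4
Services balance = 1934.6 - 1253.6 = 681.0
Trade balance (goods + services) = -469.4 + 681.0 = 211.6
Net primary income = 315.0 - 752.5 = -437.5
Net secondary income = 342.7 - 213.0 = 129.7
Current account = 211.6 + (-437.5) + 129.7 = -96.2
Financial account = -(-96.2 + (-7.8)) = 104.0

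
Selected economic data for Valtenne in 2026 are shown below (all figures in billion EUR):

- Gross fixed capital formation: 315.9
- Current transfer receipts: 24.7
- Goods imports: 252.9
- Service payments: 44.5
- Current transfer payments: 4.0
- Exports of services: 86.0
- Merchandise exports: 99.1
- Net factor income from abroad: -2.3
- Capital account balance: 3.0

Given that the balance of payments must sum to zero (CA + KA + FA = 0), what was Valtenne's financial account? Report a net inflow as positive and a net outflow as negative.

90.9

Goods balance = 99.1 - 252.9 = -153.8
Services balance = 86.0 - 44.5 = 41.5
Trade balance (goods + services) = -153.8 + 41.5 = -112.3
Net primary income = -2.3
Net secondary income = 24.7 - 4.0 = 20.7
Current account = -112.3 + (-2.3) + 20.7 = -93.9
Financial account = -(-93.9 + 3.0) = 90.9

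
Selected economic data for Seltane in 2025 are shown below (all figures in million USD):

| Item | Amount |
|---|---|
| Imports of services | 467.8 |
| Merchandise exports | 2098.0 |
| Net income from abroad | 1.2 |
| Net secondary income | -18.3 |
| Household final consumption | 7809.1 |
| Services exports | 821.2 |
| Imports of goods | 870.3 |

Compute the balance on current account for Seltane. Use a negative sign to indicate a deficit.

1564.0

Goods balance = 2098.0 - 870.3 = 1227.7
Services balance = 821.2 - 467.8 = 353.4
Trade balance (goods + services) = 1227.7 + 353.4 = 1581.1
Net primary income = 1.2
Net secondary income = -18.3
Current account = 1581.1 + 1.2 + (-18.3) = 1564.0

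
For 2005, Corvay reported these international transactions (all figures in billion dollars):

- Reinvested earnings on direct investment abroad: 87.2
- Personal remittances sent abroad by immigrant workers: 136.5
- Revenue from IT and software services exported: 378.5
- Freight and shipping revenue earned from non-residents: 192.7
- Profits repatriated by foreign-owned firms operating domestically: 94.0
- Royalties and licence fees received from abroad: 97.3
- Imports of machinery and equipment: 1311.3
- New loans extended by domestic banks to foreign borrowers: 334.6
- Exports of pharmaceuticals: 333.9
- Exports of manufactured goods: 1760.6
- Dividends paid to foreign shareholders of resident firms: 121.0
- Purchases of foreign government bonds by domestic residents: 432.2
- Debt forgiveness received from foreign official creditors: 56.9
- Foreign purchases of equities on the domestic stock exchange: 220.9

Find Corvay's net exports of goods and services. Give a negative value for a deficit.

1451.7

Goods: -1311.3 + 1760.6 + 333.9 = 783.2
Services: 192.7 + 378.5 + 97.3 = 668.5
Trade balance = 783.2 + 668.5 = 1451.7
(Excluded from the trade balance — primary income: reinvested earnings on direct investment abroad 87.2, profits repatriated by foreign-owned firms operating domestically 94.0, dividends paid to foreign shareholders of resident firms 121.0; secondary income: personal remittances sent abroad by immigrant workers 136.5; financial account: new loans extended by domestic banks to foreign borrowers 334.6, purchases of foreign government bonds by domestic residents 432.2, foreign purchases of equities on the domestic stock exchange 220.9; capital account: debt forgiveness received from foreign official creditors 56.9.)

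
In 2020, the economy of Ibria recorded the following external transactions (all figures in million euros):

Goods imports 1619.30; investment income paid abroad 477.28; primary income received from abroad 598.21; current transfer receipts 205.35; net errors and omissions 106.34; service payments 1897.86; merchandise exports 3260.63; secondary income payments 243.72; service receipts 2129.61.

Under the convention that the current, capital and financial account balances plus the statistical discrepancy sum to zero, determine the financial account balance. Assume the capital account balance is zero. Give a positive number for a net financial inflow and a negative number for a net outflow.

Goods balance = 3260.63 - 1619.30 = 1641.33
Services balance = 2129.61 - 1897.86 = 231.75
Trade balance (goods + services) = 1641.33 + 231.75 = 1873.08
Net primary income = 598.21 - 477.28 = 120.93
Net secondary income = 205.35 - 243.72 = -38.37
Current account = 1873.08 + 120.93 + (-38.37) = 1955.64
Financial account = -(1955.64 + 106.34) = -2061.98

-2061.98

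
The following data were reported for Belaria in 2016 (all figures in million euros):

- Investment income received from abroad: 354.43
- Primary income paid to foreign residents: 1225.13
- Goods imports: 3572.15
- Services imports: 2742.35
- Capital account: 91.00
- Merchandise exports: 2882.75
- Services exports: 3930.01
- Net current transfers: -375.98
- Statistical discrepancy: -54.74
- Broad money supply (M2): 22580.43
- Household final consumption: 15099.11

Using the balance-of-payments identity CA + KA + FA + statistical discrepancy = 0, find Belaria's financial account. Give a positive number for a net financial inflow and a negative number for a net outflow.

712.16

Goods balance = 2882.75 - 3572.15 = -689.40
Services balance = 3930.01 - 2742.35 = 1187.66
Trade balance (goods + services) = -689.40 + 1187.66 = 498.26
Net primary income = 354.43 - 1225.13 = -870.70
Net secondary income = -375.98
Current account = 498.26 + (-870.70) + (-375.98) = -748.42
Financial account = -(-748.42 + 91.00 + (-54.74)) = 712.16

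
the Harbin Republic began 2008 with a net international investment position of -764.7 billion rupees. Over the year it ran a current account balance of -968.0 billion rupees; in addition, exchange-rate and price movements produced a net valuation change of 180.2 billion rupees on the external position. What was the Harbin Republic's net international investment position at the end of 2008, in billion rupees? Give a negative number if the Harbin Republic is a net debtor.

Change in NIIP = current account + net valuation change = -968.0 + 180.2 = -787.8
End-of-year NIIP = -764.7 + (-787.8) = -1552.5

-1552.5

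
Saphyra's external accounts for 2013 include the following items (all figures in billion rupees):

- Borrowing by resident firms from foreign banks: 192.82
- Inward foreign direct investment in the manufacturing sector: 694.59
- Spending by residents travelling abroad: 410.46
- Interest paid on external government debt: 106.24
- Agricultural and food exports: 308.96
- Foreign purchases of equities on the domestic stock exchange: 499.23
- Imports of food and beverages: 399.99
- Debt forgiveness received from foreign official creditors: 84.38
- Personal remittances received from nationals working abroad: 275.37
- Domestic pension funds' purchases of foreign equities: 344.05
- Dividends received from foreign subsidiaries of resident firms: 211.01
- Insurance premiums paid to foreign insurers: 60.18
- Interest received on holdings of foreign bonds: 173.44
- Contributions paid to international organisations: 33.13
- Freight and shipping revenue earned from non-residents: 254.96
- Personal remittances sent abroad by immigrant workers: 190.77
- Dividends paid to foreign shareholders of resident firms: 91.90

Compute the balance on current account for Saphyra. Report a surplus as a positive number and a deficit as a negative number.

Goods: 308.96 - 399.99 = -91.03
Services: -410.46 + 254.96 - 60.18 = -215.68
Primary income: -106.24 + 173.44 + 211.01 - 91.90 = 186.31
Secondary income: 275.37 - 190.77 - 33.13 = 51.47
Current account = (-91.03) + (-215.68) + 186.31 + 51.47 = -68.93
(Excluded from the current account — financial account: borrowing by resident firms from foreign banks 192.82, inward foreign direct investment in the manufacturing sector 694.59, foreign purchases of equities on the domestic stock exchange 499.23, domestic pension funds' purchases of foreign equities 344.05; capital account: debt forgiveness received from foreign official creditors 84.38.)

-68.93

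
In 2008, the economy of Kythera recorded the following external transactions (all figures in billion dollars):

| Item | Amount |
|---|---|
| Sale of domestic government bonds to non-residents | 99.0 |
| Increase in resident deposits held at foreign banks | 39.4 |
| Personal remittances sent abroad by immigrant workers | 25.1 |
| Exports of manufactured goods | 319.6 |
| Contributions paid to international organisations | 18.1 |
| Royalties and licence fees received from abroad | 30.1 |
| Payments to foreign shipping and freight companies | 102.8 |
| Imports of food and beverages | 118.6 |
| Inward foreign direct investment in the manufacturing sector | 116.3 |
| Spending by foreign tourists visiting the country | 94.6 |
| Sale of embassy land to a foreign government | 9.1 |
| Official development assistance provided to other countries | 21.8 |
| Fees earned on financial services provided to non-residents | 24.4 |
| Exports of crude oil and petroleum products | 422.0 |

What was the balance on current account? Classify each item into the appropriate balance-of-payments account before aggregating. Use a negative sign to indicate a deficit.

Goods: -118.6 + 319.6 + 422.0 = 623.0
Services: 24.4 - 102.8 + 30.1 + 94.6 = 46.3
Secondary income: -18.1 - 21.8 - 25.1 = -65.0
Current account = 623.0 + 46.3 + (-65.0) = 604.3
(Excluded from the current account — financial account: sale of domestic government bonds to non-residents 99.0, increase in resident deposits held at foreign banks 39.4, inward foreign direct investment in the manufacturing sector 116.3; capital account: sale of embassy land to a foreign government 9.1.)

604.3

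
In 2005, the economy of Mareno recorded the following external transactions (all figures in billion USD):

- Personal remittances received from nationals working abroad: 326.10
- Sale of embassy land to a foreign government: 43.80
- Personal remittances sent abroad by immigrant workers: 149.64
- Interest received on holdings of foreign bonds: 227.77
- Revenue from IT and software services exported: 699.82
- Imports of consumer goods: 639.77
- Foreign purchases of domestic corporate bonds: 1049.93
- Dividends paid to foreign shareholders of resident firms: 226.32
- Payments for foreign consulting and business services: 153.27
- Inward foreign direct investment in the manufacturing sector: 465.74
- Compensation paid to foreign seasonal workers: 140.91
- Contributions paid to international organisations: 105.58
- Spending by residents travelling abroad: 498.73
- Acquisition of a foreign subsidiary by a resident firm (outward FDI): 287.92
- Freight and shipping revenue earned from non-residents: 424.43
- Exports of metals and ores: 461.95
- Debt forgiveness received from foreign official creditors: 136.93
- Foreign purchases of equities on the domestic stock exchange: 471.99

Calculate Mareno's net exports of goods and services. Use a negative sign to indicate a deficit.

Goods: -639.77 + 461.95 = -177.82
Services: -498.73 + 424.43 - 153.27 + 699.82 = 472.25
Trade balance = -177.82 + 472.25 = 294.43
(Excluded from the trade balance — secondary income: personal remittances received from nationals working abroad 326.10, personal remittances sent abroad by immigrant workers 149.64, contributions paid to international organisations 105.58; capital account: sale of embassy land to a foreign government 43.80, debt forgiveness received from foreign official creditors 136.93; primary income: interest received on holdings of foreign bonds 227.77, dividends paid to foreign shareholders of resident firms 226.32, compensation paid to foreign seasonal workers 140.91; financial account: foreign purchases of domestic corporate bonds 1049.93, inward foreign direct investment in the manufacturing sector 465.74, acquisition of a foreign subsidiary by a resident firm (outward FDI) 287.92, foreign purchases of equities on the domestic stock exchange 471.99.)

294.43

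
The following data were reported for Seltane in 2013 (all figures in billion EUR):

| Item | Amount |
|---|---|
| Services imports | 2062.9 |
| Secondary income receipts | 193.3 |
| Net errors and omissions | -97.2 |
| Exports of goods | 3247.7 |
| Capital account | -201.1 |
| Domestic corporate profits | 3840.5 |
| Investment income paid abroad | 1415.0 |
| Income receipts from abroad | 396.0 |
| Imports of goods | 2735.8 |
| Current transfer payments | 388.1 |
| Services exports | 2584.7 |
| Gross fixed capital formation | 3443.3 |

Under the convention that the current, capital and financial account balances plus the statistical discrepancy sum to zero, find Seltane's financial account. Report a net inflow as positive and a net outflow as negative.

Goods balance = 3247.7 - 2735.8 = 511.9
Services balance = 2584.7 - 2062.9 = 521.8
Trade balance (goods + services) = 511.9 + 521.8 = 1033.7
Net primary income = 396.0 - 1415.0 = -1019.0
Net secondary income = 193.3 - 388.1 = -194.8
Current account = 1033.7 + (-1019.0) + (-194.8) = -180.1
Financial account = -(-180.1 + (-201.1) + (-97.2)) = 478.4

478.4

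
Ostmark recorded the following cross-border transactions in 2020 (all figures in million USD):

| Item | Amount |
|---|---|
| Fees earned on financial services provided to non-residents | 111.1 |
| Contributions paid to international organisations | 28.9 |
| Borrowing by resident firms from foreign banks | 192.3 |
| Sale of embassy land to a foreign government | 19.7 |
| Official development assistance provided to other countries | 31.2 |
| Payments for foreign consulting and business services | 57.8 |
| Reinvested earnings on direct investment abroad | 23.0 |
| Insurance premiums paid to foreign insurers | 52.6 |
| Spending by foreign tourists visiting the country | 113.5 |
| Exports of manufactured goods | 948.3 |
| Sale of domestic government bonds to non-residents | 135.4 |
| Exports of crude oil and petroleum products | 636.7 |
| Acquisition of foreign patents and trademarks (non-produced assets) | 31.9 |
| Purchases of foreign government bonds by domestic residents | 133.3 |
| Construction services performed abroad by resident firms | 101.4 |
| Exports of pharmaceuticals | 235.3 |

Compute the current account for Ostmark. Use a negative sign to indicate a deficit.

Goods: 235.3 + 636.7 + 948.3 = 1820.3
Services: 101.4 + 111.1 - 52.6 + 113.5 - 57.8 = 215.6
Primary income: 23.0
Secondary income: -31.2 - 28.9 = -60.1
Current account = 1820.3 + 215.6 + 23.0 + (-60.1) = 1998.8
(Excluded from the current account — financial account: borrowing by resident firms from foreign banks 192.3, sale of domestic government bonds to non-residents 135.4, purchases of foreign government bonds by domestic residents 133.3; capital account: sale of embassy land to a foreign government 19.7, acquisition of foreign patents and trademarks (non-produced assets) 31.9.)

1998.8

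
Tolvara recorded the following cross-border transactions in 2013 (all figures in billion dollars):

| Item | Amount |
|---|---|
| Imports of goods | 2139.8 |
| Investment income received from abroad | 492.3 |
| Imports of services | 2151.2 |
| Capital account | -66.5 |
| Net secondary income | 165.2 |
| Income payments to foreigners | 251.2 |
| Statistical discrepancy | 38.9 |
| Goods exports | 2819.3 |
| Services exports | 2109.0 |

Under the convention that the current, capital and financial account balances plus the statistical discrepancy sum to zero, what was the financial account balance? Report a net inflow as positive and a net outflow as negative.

-1016.0

Goods balance = 2819.3 - 2139.8 = 679.5
Services balance = 2109.0 - 2151.2 = -42.2
Trade balance (goods + services) = 679.5 + (-42.2) = 637.3
Net primary income = 492.3 - 251.2 = 241.1
Net secondary income = 165.2
Current account = 637.3 + 241.1 + 165.2 = 1043.6
Financial account = -(1043.6 + (-66.5) + 38.9) = -1016.0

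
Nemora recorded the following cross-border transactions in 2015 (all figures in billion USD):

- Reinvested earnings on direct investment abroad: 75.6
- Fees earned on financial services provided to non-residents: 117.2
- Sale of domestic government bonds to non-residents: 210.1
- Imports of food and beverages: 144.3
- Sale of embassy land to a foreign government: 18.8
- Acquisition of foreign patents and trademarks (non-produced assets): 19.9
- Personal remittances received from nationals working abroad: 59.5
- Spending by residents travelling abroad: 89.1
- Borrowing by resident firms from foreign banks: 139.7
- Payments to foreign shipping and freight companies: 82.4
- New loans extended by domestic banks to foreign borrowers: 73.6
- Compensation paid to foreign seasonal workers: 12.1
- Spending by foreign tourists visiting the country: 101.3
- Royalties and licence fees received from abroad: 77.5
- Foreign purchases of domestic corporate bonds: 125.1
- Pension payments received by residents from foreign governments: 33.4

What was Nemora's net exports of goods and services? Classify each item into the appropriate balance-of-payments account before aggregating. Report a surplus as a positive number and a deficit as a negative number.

-19.8

Goods: -144.3
Services: 101.3 + 77.5 + 117.2 - 82.4 - 89.1 = 124.5
Trade balance = -144.3 + 124.5 = -19.8
(Excluded from the trade balance — primary income: reinvested earnings on direct investment abroad 75.6, compensation paid to foreign seasonal workers 12.1; financial account: sale of domestic government bonds to non-residents 210.1, borrowing by resident firms from foreign banks 139.7, new loans extended by domestic banks to foreign borrowers 73.6, foreign purchases of domestic corporate bonds 125.1; capital account: sale of embassy land to a foreign government 18.8, acquisition of foreign patents and trademarks (non-produced assets) 19.9; secondary income: personal remittances received from nationals working abroad 59.5, pension payments received by residents from foreign governments 33.4.)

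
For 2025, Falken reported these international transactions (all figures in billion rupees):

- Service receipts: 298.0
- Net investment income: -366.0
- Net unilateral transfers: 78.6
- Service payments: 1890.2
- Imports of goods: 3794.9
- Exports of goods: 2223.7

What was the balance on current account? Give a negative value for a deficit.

-3450.8

Goods balance = 2223.7 - 3794.9 = -1571.2
Services balance = 298.0 - 1890.2 = -1592.2
Trade balance (goods + services) = -1571.2 + (-1592.2) = -3163.4
Net primary income = -366.0
Net secondary income = 78.6
Current account = -3163.4 + (-366.0) + 78.6 = -3450.8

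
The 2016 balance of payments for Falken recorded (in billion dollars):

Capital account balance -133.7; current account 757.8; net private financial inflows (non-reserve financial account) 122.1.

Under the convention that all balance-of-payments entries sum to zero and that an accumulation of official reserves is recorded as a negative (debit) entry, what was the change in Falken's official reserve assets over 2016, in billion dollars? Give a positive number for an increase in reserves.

Official reserve transactions balance = -(757.8 + (-133.7) + 122.1) = -746.2
An accumulation of reserves is recorded as a debit (negative entry), so the change in the stock of reserves is the negative of that balance.
Change in official reserves = -(-746.2) = 746.2

746.2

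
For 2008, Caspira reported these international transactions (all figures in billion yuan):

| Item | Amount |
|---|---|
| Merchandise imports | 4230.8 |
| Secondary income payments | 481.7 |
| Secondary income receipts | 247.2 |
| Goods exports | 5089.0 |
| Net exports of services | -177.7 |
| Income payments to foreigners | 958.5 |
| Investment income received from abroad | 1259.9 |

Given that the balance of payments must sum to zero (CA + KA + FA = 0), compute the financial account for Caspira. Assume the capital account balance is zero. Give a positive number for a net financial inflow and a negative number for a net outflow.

Goods balance = 5089.0 - 4230.8 = 858.2
Services balance = -177.7
Trade balance (goods + services) = 858.2 + (-177.7) = 680.5
Net primary income = 1259.9 - 958.5 = 301.4
Net secondary income = 247.2 - 481.7 = -234.5
Current account = 680.5 + 301.4 + (-234.5) = 747.4
Financial account = -(747.4) = -747.4

-747.4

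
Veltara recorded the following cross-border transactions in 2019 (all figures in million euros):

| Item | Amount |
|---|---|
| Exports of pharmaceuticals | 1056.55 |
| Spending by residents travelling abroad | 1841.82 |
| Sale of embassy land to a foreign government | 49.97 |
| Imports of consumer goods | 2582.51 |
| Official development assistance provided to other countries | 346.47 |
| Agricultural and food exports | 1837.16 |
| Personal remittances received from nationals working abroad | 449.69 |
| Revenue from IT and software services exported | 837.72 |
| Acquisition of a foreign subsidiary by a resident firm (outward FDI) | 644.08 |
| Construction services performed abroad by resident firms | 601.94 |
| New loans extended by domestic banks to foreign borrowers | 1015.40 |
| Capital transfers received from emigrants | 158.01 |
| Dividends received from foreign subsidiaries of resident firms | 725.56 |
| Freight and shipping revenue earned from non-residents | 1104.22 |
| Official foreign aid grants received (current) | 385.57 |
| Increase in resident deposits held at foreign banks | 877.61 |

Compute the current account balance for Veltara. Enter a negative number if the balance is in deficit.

2227.61

Goods: 1837.16 + 1056.55 - 2582.51 = 311.20
Services: 1104.22 - 1841.82 + 837.72 + 601.94 = 702.06
Primary income: 725.56
Secondary income: 385.57 + 449.69 - 346.47 = 488.79
Current account = 311.20 + 702.06 + 725.56 + 488.79 = 2227.61
(Excluded from the current account — capital account: sale of embassy land to a foreign government 49.97, capital transfers received from emigrants 158.01; financial account: acquisition of a foreign subsidiary by a resident firm (outward FDI) 644.08, new loans extended by domestic banks to foreign borrowers 1015.40, increase in resident deposits held at foreign banks 877.61.)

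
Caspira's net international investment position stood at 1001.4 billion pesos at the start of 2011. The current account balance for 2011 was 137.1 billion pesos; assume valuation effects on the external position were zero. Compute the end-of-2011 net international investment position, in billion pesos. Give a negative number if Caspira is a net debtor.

1138.5

With no valuation effects, change in NIIP = current account = 137.1
End-of-year NIIP = 1001.4 + 137.1 = 1138.5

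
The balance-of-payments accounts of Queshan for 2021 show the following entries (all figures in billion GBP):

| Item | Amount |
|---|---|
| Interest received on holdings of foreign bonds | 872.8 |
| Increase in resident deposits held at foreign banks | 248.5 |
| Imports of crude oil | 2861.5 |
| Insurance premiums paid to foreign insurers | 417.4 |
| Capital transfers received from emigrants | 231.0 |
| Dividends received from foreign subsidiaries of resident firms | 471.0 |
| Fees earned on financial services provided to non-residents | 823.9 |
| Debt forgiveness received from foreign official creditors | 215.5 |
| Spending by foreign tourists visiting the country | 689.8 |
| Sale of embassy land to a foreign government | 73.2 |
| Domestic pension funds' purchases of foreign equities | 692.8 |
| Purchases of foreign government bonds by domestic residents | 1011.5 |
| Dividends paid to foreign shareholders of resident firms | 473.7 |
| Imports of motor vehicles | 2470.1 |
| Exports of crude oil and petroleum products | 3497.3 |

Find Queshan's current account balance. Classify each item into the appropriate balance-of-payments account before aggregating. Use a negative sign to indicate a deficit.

132.1

Goods: -2470.1 - 2861.5 + 3497.3 = -1834.3
Services: 689.8 - 417.4 + 823.9 = 1096.3
Primary income: 471.0 + 872.8 - 473.7 = 870.1
Current account = (-1834.3) + 1096.3 + 870.1 = 132.1
(Excluded from the current account — financial account: increase in resident deposits held at foreign banks 248.5, domestic pension funds' purchases of foreign equities 692.8, purchases of foreign government bonds by domestic residents 1011.5; capital account: capital transfers received from emigrants 231.0, debt forgiveness received from foreign official creditors 215.5, sale of embassy land to a foreign government 73.2.)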